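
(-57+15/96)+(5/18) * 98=-29.62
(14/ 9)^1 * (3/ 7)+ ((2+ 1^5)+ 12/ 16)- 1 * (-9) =161/ 12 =13.42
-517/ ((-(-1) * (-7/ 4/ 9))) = 18612/ 7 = 2658.86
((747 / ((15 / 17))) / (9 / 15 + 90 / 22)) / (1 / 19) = 294899 / 86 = 3429.06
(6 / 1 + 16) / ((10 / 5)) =11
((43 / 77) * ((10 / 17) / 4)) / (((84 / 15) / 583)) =56975 / 6664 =8.55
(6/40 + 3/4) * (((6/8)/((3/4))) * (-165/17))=-297/34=-8.74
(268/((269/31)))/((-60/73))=-151621/4035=-37.58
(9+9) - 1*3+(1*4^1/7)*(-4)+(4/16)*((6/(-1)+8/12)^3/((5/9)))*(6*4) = -56899/35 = -1625.69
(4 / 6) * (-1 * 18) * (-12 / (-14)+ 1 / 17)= -10.99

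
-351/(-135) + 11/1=68/5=13.60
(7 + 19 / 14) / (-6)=-39 / 28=-1.39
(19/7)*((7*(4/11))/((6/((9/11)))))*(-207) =-23598/121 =-195.02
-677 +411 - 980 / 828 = -55307 / 207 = -267.18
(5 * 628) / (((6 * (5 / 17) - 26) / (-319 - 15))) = 4457230 / 103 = 43274.08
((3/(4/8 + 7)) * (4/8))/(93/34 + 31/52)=884/14725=0.06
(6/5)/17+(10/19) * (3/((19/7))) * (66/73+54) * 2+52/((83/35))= 15966037694/185920415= 85.88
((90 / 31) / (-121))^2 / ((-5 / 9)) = -14580 / 14070001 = -0.00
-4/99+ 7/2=685/198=3.46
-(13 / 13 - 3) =2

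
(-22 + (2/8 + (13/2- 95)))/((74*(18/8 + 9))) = -49/370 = -0.13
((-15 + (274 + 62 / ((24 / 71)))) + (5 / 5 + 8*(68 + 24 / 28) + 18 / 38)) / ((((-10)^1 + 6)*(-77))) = 1587617 / 491568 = 3.23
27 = 27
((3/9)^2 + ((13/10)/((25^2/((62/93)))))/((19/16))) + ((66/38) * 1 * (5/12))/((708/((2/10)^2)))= 56659681/504450000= 0.11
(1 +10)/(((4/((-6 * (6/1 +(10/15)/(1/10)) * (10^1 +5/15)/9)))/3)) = -6479/9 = -719.89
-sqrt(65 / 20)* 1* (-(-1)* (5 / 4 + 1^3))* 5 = -45* sqrt(13) / 8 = -20.28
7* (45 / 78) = 105 / 26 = 4.04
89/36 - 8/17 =1225/612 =2.00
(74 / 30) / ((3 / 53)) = 1961 / 45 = 43.58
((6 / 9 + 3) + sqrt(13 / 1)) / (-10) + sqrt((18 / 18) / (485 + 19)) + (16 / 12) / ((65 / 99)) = 1.35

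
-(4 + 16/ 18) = -44/ 9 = -4.89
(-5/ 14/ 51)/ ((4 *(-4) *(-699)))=-5/ 7985376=-0.00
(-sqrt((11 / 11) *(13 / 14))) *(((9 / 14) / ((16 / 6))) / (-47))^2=-729 *sqrt(182) / 387935744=-0.00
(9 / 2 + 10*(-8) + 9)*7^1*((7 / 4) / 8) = -6517 / 64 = -101.83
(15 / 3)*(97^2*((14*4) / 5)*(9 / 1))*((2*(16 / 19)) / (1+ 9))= 75874176 / 95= 798675.54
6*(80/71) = 480/71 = 6.76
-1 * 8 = -8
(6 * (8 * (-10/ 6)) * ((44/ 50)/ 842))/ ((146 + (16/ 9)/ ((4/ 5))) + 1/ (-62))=-98208/ 174081395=-0.00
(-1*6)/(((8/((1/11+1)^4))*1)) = -15552/14641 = -1.06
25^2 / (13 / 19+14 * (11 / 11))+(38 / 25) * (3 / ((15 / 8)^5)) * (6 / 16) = 2788028213 / 65390625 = 42.64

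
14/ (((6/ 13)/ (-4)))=-121.33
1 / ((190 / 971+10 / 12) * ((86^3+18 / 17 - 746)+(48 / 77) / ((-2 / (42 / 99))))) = 544731 / 356112421960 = 0.00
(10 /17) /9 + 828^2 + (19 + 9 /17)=104897350 /153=685603.59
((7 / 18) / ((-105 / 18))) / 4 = -1 / 60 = -0.02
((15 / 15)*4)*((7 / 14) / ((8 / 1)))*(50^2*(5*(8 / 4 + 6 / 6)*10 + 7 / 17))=1598125 / 17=94007.35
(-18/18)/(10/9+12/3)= -9/46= -0.20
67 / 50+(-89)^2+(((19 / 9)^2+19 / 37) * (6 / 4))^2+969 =8946.92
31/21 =1.48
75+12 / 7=537 / 7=76.71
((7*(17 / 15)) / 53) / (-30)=-119 / 23850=-0.00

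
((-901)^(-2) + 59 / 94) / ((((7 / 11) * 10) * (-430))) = -526859883 / 2296909749400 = -0.00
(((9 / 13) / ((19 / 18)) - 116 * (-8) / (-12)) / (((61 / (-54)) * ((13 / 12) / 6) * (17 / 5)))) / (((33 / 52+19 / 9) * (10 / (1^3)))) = 1325450304 / 329138615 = 4.03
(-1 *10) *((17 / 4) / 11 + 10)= -2285 / 22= -103.86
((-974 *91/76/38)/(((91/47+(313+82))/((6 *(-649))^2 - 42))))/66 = -99318873017/5591168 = -17763.53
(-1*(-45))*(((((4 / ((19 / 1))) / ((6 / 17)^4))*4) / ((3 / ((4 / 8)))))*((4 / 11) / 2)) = 74.00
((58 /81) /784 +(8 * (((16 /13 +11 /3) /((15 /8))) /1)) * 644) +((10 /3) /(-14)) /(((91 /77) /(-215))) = 27862718053 /2063880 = 13500.16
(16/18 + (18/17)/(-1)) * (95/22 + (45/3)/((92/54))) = -86320/38709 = -2.23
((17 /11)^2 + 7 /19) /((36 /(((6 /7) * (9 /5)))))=9507 /80465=0.12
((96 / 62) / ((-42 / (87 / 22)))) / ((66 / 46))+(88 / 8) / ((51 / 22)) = 6218126 / 1339107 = 4.64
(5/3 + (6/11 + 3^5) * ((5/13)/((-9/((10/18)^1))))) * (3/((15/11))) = -3178/351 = -9.05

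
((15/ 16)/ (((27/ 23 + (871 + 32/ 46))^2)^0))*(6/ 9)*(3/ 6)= 5/ 16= 0.31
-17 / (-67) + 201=201.25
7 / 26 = 0.27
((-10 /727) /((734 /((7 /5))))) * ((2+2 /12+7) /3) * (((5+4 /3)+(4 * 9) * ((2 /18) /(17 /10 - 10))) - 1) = -232540 /597918969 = -0.00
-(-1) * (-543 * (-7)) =3801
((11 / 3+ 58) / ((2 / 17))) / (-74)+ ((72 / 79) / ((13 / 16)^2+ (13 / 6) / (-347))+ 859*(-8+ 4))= -568578200851 / 165203220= -3441.69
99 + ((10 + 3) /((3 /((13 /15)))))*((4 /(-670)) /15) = 22386037 /226125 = 99.00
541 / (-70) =-541 / 70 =-7.73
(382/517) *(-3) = -2.22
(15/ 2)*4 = 30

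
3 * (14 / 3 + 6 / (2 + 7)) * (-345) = -5520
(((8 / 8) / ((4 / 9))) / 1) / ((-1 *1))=-2.25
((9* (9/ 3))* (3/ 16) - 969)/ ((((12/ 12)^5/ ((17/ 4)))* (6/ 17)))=-11607.41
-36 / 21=-12 / 7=-1.71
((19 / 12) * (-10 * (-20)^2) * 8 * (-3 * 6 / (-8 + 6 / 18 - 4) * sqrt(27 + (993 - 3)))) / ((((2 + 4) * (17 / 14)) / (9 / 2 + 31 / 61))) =-167169600 * sqrt(113) / 1037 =-1713632.81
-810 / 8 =-405 / 4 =-101.25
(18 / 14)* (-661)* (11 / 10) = -65439 / 70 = -934.84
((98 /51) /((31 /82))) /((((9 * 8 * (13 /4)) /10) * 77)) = 5740 /2034747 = 0.00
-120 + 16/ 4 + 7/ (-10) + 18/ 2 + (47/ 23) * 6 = -21951/ 230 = -95.44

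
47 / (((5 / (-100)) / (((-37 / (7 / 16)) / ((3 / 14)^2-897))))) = -15581440 / 175803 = -88.63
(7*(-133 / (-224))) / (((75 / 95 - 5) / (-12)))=7581 / 640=11.85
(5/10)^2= 1/4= 0.25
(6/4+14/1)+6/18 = 95/6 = 15.83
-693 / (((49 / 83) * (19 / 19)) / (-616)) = 723096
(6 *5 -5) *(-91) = -2275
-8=-8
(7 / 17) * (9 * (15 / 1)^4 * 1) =3189375 / 17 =187610.29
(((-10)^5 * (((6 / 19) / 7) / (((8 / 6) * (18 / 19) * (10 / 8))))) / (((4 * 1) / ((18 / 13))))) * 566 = -50940000 / 91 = -559780.22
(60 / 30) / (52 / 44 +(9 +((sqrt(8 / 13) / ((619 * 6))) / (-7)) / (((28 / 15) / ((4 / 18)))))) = 330304590 * sqrt(26) / 24303446752722479 +4773891326428224 / 24303446752722479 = 0.20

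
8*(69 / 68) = 8.12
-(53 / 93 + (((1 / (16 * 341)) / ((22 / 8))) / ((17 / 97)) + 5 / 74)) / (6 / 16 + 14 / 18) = -108353310 / 195828457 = -0.55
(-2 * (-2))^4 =256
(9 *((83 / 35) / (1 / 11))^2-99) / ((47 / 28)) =29523384 / 8225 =3589.47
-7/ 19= -0.37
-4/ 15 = -0.27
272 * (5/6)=680/3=226.67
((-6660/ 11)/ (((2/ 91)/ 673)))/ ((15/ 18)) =-244727028/ 11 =-22247911.64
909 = 909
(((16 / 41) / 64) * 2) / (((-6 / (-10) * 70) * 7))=1 / 24108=0.00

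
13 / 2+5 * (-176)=-1747 / 2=-873.50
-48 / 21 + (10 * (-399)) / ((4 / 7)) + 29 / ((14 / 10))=-97497 / 14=-6964.07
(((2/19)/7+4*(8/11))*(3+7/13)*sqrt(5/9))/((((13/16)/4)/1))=37.97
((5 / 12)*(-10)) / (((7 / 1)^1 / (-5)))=2.98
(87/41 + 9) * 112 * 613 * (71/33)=740935552/451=1642872.62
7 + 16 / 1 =23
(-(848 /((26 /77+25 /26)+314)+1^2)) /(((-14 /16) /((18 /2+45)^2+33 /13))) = 706893947400 /57441839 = 12306.26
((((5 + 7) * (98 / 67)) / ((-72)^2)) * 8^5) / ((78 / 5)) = 501760 / 70551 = 7.11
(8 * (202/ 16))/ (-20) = -101/ 20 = -5.05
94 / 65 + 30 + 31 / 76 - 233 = -993661 / 4940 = -201.15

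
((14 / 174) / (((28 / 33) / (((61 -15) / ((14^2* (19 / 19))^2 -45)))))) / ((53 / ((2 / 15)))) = 253 / 884643405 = 0.00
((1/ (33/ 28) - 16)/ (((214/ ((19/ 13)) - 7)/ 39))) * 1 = -123500/ 29139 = -4.24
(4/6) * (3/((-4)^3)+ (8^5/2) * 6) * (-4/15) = -2097151/120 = -17476.26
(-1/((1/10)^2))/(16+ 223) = -100/239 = -0.42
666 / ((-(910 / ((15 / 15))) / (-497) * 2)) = 23643 / 130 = 181.87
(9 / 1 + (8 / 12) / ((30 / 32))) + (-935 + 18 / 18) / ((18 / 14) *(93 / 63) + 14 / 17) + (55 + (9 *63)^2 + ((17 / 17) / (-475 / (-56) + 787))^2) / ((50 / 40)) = 256901.72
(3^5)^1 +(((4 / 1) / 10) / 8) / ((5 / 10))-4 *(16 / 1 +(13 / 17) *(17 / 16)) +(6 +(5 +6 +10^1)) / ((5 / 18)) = 5461 / 20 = 273.05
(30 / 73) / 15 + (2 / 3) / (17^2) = 1880 / 63291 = 0.03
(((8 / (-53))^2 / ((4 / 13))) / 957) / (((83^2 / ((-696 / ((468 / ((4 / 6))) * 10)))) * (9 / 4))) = -128 / 258628801365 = -0.00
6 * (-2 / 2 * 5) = -30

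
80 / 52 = 1.54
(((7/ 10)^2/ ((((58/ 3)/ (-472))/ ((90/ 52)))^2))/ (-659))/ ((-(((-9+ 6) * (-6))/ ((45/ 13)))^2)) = 3108620025/ 63316195436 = 0.05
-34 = -34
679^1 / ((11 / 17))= 11543 / 11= 1049.36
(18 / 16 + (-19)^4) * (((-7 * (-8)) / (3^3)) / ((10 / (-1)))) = -7298039 / 270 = -27029.77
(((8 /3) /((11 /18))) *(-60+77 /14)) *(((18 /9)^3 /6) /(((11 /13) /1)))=-45344 /121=-374.74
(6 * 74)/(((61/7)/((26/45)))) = 29.44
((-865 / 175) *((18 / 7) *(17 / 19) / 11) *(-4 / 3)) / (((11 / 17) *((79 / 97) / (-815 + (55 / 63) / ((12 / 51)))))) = -396599502602 / 186888009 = -2122.12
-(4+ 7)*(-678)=7458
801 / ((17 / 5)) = 4005 / 17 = 235.59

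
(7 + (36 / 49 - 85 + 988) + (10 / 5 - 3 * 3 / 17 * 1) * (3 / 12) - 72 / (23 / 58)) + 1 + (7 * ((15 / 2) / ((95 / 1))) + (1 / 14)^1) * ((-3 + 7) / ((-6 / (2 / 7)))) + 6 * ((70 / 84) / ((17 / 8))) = 3200929243 / 4368252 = 732.77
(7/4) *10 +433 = 901/2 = 450.50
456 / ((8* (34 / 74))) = 2109 / 17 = 124.06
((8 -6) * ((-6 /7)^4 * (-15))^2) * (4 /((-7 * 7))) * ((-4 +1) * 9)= 81629337600 /282475249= 288.98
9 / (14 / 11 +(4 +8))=99 / 146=0.68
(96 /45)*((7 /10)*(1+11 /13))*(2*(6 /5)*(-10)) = -21504 /325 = -66.17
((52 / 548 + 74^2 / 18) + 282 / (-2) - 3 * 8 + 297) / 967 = 537979 / 1192311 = 0.45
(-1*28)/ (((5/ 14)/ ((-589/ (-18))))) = -115444/ 45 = -2565.42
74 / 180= 37 / 90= 0.41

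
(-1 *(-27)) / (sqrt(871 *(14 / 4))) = 27 *sqrt(12194) / 6097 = 0.49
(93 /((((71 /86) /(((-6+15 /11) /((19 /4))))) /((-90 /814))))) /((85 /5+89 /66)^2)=2643179040 /73198462673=0.04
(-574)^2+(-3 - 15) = 329458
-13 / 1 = -13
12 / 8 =3 / 2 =1.50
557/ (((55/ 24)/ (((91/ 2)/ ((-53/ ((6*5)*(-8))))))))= 29195712/ 583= 50078.41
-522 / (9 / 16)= -928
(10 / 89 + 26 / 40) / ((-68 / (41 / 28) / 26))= -723281 / 1694560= -0.43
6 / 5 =1.20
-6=-6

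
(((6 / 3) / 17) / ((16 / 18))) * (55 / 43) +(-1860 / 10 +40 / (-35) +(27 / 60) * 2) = -186.07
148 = 148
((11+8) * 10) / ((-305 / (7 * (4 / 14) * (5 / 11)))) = -380 / 671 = -0.57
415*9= 3735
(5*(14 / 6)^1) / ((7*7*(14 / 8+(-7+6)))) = 20 / 63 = 0.32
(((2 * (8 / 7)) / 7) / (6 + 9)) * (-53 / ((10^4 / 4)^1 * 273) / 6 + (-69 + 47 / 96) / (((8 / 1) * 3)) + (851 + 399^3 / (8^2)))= 21624.31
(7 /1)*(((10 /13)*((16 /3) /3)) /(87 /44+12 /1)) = 9856 /14391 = 0.68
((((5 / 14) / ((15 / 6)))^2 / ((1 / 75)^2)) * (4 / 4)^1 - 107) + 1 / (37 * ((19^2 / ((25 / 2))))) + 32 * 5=219643733 / 1308986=167.80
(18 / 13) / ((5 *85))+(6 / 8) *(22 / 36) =61207 / 132600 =0.46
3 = 3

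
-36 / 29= -1.24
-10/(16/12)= -15/2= -7.50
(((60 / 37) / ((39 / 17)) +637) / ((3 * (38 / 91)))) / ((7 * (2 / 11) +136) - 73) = 33407 / 4218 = 7.92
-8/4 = -2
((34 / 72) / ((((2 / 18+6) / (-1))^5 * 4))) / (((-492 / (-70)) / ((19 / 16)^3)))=-1785075327 / 540925214720000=-0.00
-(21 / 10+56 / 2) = -301 / 10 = -30.10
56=56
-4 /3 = -1.33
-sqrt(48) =-6.93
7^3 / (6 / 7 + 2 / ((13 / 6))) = 31213 / 162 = 192.67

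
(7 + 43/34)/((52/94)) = 13207/884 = 14.94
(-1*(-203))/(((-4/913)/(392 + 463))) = -158464845/4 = -39616211.25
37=37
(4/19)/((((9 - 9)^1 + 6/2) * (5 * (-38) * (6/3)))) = -1/5415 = -0.00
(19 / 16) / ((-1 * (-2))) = 0.59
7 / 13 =0.54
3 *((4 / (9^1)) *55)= 220 / 3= 73.33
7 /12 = 0.58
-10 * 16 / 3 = -160 / 3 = -53.33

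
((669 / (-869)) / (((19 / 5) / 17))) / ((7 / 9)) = -4.43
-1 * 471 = -471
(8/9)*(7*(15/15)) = 56/9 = 6.22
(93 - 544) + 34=-417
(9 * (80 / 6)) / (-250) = -12 / 25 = -0.48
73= 73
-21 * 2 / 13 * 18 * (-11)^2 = -91476 / 13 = -7036.62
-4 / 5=-0.80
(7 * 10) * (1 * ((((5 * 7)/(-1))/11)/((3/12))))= -890.91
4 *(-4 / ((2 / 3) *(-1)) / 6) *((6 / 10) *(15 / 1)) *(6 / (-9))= -24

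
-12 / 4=-3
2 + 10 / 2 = 7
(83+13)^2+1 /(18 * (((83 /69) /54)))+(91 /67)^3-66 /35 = 8054891974216 /873716515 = 9219.11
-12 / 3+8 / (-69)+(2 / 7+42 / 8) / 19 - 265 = -9868013 / 36708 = -268.82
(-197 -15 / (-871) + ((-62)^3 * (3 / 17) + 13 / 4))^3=-15671520987180946087631518781 / 207769217020352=-75427540286903.26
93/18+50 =331/6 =55.17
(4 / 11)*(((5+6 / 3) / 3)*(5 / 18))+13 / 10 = 4561 / 2970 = 1.54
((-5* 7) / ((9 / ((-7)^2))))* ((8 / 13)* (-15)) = 68600 / 39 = 1758.97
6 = 6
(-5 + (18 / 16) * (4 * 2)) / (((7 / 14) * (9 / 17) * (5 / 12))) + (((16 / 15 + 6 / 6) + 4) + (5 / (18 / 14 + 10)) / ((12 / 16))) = 42.92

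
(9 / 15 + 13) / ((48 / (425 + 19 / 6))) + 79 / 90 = 14663 / 120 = 122.19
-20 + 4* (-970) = -3900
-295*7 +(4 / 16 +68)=-7987 / 4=-1996.75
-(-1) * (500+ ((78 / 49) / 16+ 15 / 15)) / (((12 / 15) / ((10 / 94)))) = 4910775 / 73696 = 66.64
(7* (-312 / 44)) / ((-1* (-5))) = -546 / 55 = -9.93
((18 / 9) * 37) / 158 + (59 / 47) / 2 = 8139 / 7426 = 1.10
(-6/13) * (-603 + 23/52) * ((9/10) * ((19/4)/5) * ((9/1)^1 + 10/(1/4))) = 787617621/67600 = 11651.15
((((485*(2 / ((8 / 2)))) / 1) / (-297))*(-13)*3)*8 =25220 / 99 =254.75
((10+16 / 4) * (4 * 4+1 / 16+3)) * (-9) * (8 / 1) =-19215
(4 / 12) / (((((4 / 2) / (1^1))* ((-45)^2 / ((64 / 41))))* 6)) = 16 / 747225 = 0.00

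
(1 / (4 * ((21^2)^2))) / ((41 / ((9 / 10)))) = 1 / 35438760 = 0.00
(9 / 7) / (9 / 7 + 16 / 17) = 153 / 265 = 0.58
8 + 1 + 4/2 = 11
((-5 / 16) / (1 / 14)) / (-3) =35 / 24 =1.46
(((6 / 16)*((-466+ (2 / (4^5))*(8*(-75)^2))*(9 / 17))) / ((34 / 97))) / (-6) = 35.69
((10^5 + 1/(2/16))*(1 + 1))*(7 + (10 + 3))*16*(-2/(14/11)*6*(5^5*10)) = -132010560000000/7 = -18858651428571.43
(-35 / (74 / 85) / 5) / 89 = -595 / 6586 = -0.09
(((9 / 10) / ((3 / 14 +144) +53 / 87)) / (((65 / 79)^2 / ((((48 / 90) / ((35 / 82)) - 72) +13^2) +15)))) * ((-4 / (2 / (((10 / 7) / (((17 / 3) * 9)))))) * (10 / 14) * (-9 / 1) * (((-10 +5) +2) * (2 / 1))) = -6973051525632 / 3104044864375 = -2.25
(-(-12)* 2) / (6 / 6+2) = 8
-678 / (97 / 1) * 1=-678 / 97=-6.99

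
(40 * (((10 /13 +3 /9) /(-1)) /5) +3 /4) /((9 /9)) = -1259 /156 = -8.07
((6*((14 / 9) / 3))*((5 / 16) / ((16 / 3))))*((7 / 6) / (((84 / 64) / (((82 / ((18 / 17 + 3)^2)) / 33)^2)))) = 4913958035 / 1332962717526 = 0.00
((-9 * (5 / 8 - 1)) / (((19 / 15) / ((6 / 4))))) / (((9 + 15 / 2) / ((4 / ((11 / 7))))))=2835 / 4598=0.62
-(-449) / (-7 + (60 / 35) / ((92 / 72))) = -72289 / 911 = -79.35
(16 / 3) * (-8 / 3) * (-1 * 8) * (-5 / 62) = -2560 / 279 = -9.18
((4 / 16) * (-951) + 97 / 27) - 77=-33605 / 108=-311.16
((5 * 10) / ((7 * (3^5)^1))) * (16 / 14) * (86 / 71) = 34400 / 845397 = 0.04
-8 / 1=-8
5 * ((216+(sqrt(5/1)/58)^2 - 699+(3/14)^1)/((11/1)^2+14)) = -17.88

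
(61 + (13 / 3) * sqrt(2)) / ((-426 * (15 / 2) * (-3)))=13 * sqrt(2) / 28755 + 61 / 9585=0.01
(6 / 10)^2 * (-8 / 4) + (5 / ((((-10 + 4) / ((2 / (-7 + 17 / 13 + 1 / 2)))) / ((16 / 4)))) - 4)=-6958 / 2025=-3.44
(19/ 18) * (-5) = -95/ 18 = -5.28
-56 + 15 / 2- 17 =-131 / 2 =-65.50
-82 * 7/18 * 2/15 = -574/135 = -4.25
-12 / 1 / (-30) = 2 / 5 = 0.40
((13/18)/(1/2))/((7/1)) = 13/63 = 0.21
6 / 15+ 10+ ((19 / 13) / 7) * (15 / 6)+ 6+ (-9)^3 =-647991 / 910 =-712.08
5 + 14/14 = 6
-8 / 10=-4 / 5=-0.80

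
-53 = -53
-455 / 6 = -75.83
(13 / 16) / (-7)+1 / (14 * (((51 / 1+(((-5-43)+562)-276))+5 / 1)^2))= -280915 / 2420208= -0.12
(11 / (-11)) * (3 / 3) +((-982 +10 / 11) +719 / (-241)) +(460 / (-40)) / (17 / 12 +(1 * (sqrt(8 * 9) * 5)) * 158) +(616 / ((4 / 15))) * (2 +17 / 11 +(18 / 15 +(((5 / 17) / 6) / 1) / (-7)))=2904690115368961617 / 291613617785237 - 7849440 * sqrt(2) / 6470668511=9960.75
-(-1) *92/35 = 92/35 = 2.63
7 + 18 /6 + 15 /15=11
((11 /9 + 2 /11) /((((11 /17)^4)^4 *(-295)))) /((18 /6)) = -6763905670717694718859 /4025885581996874886015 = -1.68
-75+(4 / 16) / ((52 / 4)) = -74.98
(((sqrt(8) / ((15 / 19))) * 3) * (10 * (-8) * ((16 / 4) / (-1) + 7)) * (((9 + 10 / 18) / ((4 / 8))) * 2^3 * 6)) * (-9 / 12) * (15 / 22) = 9411840 * sqrt(2) / 11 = 1210031.98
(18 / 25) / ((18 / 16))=0.64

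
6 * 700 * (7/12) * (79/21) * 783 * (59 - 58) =7216650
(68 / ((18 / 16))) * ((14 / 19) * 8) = 60928 / 171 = 356.30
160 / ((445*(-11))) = -32 / 979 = -0.03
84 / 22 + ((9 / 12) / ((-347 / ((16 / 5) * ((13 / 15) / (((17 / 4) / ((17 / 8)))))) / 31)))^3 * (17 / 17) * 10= 5472358048198 / 1436253603125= 3.81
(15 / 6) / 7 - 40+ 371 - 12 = 4471 / 14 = 319.36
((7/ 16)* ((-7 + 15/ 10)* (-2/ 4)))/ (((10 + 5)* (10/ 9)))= 0.07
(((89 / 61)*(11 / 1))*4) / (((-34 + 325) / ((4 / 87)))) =15664 / 1544337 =0.01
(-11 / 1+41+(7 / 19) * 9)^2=400689 / 361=1109.94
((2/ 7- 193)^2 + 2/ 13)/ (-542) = -23657511/ 345254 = -68.52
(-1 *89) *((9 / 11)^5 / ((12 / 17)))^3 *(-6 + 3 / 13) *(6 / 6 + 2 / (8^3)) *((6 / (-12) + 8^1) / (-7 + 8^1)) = 964042752408402250533375 / 1779440884200356675584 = 541.77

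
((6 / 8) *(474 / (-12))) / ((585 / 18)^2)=-237 / 8450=-0.03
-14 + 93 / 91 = -1181 / 91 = -12.98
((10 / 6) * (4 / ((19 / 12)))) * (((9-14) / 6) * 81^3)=-35429400 / 19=-1864705.26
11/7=1.57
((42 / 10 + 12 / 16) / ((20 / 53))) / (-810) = -583 / 36000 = -0.02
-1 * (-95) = 95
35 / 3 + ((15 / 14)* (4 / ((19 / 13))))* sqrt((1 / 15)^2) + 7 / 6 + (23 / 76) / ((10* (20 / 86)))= 2100169 / 159600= 13.16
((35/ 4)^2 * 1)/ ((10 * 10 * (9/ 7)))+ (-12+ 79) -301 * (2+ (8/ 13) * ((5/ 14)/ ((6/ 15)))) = -699.79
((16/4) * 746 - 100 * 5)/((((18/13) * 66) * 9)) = 299/99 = 3.02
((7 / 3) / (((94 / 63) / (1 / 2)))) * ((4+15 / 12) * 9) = 27783 / 752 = 36.95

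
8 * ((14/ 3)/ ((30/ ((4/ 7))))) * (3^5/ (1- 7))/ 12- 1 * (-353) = 1753/ 5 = 350.60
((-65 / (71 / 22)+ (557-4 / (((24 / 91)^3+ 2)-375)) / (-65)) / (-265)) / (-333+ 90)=-37240901877187 / 83528657615985075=-0.00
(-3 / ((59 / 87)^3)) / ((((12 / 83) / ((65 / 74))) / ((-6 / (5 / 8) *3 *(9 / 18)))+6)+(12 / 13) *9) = -6394722633 / 9504323983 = -0.67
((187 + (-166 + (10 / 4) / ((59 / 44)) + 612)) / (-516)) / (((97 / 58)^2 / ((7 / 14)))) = -31501337 / 143223798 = -0.22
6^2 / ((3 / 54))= 648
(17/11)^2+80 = 9969/121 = 82.39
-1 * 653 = -653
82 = 82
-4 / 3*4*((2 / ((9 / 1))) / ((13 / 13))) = -32 / 27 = -1.19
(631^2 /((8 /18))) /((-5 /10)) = -3583449 /2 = -1791724.50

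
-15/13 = -1.15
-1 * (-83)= 83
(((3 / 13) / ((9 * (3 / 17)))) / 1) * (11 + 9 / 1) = 340 / 117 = 2.91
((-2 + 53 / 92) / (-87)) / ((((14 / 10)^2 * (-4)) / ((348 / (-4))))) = 3275 / 18032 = 0.18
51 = 51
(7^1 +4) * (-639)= -7029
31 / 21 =1.48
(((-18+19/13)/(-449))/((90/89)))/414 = 3827/43497324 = 0.00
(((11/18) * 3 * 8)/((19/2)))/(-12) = -22/171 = -0.13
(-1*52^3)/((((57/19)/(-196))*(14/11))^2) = -3334659328/9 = -370517703.11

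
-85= -85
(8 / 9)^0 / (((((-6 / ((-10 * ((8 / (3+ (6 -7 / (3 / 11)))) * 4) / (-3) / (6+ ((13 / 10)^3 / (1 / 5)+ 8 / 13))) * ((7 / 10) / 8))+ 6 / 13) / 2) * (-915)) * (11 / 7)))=-10192 / 1385135235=-0.00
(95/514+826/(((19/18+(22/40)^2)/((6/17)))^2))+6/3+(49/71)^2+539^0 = 1064073076183221639/17898545237515906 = 59.45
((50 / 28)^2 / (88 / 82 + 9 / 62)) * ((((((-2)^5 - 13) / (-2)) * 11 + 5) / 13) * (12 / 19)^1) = 1203478125 / 37482991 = 32.11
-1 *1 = -1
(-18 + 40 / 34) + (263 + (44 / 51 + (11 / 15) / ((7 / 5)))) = 29460 / 119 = 247.56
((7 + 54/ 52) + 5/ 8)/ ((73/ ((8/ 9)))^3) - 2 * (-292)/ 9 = 239226839848/ 3686714109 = 64.89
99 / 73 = 1.36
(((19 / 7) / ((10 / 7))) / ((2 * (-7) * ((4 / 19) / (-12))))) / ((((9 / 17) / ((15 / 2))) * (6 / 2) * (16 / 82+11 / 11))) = 251617 / 8232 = 30.57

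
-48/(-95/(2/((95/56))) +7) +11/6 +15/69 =1024697/379086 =2.70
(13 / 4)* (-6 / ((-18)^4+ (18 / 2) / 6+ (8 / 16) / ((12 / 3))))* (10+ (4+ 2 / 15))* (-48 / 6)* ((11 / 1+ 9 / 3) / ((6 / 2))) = 1234688 / 12597315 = 0.10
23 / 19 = 1.21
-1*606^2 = -367236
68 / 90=34 / 45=0.76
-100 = -100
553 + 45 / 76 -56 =37817 / 76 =497.59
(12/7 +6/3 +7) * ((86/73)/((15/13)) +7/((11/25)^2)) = 24629515/61831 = 398.34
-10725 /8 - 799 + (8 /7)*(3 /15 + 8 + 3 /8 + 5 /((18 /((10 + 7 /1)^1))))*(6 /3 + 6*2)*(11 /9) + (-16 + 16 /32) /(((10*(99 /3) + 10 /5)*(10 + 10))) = -2021840347 /1075680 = -1879.59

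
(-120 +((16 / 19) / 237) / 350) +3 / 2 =-186761909 / 1576050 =-118.50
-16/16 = -1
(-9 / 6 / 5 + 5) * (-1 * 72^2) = -24364.80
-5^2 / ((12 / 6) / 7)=-175 / 2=-87.50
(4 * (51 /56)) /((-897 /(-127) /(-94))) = -101473 /2093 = -48.48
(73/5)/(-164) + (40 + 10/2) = 36827/820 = 44.91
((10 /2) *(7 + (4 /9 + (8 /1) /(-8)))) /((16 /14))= 1015 /36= 28.19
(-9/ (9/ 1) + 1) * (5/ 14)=0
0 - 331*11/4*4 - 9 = -3650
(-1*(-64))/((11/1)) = 64/11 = 5.82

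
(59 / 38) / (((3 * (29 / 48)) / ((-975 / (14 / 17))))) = -3911700 / 3857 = -1014.18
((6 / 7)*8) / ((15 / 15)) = 48 / 7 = 6.86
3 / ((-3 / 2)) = -2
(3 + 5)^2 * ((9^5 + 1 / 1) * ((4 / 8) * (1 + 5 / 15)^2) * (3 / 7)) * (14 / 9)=60467200 / 27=2239525.93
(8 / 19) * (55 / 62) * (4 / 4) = 0.37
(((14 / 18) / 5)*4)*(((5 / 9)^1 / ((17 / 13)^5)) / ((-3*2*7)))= -742586 / 345025251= -0.00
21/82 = 0.26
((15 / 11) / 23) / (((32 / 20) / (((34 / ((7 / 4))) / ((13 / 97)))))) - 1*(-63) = 1574124 / 23023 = 68.37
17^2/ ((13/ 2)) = 44.46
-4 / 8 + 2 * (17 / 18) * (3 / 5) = 19 / 30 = 0.63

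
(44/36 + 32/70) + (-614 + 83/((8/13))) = -1203163/2520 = -477.45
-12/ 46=-6/ 23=-0.26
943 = 943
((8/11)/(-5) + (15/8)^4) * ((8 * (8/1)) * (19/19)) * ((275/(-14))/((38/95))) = -38387.37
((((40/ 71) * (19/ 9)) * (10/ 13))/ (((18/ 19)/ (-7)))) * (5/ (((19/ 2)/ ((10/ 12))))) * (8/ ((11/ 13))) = -5320000/ 189783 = -28.03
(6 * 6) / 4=9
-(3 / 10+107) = -1073 / 10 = -107.30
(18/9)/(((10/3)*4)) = 3/20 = 0.15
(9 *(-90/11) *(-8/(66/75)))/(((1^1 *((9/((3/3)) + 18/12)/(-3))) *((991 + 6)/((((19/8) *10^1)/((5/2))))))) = -1.82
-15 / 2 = -7.50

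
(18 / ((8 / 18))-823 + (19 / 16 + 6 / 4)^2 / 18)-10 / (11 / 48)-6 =-42158989 / 50688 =-831.74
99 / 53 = 1.87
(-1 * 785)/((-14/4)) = 224.29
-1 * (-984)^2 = -968256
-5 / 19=-0.26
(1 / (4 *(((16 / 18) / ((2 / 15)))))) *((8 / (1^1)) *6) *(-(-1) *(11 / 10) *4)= 198 / 25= 7.92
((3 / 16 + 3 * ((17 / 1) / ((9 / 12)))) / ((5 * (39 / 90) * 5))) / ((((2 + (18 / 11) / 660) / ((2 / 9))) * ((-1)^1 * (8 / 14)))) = -924077 / 755976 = -1.22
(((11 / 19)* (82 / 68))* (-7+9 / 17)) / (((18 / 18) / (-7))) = 31.62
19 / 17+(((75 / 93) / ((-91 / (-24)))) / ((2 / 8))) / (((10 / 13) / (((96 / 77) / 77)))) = 24836947 / 21872081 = 1.14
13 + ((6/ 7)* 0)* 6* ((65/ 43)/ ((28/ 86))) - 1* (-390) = 403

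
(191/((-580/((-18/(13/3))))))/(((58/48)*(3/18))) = 6.79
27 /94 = 0.29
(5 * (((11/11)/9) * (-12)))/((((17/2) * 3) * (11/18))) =-0.43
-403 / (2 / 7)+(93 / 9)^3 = -16585 / 54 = -307.13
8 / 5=1.60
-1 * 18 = -18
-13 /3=-4.33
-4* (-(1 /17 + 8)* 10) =5480 /17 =322.35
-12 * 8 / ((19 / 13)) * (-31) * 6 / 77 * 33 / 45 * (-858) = -66388608 / 665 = -99832.49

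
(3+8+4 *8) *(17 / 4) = 731 / 4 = 182.75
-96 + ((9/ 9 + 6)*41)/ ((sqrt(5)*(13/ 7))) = -96 + 2009*sqrt(5)/ 65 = -26.89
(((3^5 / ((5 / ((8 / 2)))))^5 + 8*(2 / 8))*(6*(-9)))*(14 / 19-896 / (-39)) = -54878923903871688264 / 154375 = -355491005045322.68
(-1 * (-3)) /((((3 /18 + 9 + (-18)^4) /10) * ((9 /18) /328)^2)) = 77460480 /629911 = 122.97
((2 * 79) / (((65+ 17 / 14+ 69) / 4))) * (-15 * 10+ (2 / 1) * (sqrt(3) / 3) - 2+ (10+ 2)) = -648.97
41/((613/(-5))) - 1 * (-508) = 311199/613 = 507.67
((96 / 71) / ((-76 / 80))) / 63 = -0.02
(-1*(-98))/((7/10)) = 140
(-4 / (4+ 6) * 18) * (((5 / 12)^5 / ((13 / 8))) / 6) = -625 / 67392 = -0.01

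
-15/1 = -15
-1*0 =0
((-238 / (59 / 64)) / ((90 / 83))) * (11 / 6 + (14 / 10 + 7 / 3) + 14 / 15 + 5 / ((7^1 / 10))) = -8624032 / 2655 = -3248.22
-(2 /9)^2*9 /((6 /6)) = -0.44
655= 655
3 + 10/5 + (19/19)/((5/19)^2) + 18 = 936/25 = 37.44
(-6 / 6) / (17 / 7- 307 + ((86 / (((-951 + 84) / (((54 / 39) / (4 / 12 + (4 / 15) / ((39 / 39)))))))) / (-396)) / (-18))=46864818 / 14273686073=0.00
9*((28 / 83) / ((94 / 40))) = 5040 / 3901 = 1.29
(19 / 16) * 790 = 7505 / 8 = 938.12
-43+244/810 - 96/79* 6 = -1599427/31995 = -49.99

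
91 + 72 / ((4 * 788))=35863 / 394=91.02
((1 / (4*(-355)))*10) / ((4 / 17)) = -17 / 568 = -0.03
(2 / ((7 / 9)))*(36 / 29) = 648 / 203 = 3.19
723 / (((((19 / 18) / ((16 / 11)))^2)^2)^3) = 33891.65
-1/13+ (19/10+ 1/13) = 19/10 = 1.90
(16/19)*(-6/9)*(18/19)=-192/361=-0.53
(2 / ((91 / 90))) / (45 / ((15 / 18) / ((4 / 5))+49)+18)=0.10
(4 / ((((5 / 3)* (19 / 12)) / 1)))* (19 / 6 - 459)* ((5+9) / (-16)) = 11487 / 19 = 604.58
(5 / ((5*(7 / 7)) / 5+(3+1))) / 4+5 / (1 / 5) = 101 / 4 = 25.25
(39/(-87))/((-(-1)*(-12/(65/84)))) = 845/29232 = 0.03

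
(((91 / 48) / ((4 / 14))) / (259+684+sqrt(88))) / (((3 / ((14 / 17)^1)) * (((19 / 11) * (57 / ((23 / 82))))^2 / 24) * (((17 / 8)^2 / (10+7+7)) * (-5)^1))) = -4616841152 / 11542411457172135+401464448 * sqrt(22) / 473238869744057535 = -0.00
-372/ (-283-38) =124/ 107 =1.16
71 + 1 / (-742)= 52681 / 742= 71.00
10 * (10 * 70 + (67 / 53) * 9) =7113.77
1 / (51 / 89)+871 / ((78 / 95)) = 108383 / 102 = 1062.58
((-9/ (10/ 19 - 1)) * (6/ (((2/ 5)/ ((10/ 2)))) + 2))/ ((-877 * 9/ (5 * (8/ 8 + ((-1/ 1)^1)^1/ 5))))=-5852/ 7893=-0.74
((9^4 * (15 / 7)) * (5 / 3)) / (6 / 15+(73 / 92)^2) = 6941538000 / 305011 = 22758.32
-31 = -31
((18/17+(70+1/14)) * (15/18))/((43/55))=1551825/20468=75.82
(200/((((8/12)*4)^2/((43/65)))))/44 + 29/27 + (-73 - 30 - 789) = -110023435/123552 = -890.50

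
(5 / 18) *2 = 5 / 9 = 0.56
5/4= 1.25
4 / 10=2 / 5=0.40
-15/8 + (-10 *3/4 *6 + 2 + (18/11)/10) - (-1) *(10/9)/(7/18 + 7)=-2607709/58520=-44.56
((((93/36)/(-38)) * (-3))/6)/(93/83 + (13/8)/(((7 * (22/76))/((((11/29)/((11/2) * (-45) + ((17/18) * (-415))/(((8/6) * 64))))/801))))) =18000227891065/593356112023568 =0.03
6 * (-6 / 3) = -12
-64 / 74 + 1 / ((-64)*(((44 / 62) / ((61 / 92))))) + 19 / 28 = -6739881 / 33549824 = -0.20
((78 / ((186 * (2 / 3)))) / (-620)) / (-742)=39 / 28522480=0.00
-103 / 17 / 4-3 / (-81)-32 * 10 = -321.48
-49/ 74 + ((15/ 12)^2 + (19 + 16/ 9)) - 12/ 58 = 3317561/ 154512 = 21.47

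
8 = 8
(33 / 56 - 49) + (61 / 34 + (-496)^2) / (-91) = -34057551 / 12376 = -2751.90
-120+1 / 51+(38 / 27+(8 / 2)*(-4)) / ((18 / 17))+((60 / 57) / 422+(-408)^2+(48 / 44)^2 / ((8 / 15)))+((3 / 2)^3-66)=2665508701933505 / 16031221272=166269.85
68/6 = 34/3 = 11.33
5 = 5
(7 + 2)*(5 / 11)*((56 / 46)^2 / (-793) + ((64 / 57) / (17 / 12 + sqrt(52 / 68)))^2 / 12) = 11773780783807920 / 15404995887170747- 1704591360*sqrt(221) / 36722541251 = 0.07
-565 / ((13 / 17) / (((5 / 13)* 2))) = -96050 / 169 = -568.34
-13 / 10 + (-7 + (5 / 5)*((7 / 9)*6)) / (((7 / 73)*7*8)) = -1457 / 840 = -1.73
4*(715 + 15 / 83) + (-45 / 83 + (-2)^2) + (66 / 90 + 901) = 4688563 / 1245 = 3765.91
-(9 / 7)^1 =-9 / 7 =-1.29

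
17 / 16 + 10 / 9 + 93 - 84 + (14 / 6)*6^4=437065 / 144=3035.17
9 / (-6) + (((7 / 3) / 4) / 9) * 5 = -127 / 108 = -1.18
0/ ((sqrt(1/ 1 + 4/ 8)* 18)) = 0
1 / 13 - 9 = -116 / 13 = -8.92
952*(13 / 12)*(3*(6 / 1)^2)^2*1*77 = 926269344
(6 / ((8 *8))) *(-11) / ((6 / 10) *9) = -55 / 288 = -0.19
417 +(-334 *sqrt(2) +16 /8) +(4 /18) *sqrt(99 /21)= -334 *sqrt(2) +2 *sqrt(231) /63 +419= -52.86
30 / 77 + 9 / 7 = 129 / 77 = 1.68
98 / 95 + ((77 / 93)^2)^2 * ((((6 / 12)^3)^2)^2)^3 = 503776278448767324623 / 488354555635873873920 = 1.03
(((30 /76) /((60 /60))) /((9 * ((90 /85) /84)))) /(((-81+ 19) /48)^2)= 38080 /18259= 2.09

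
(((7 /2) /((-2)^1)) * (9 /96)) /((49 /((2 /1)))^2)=-0.00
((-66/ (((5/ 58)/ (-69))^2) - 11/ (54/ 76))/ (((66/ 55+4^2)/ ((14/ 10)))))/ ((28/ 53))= -17588931019/ 2700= -6514418.90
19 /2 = 9.50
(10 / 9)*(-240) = -800 / 3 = -266.67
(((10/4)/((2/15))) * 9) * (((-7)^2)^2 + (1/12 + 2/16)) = 12966525/32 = 405203.91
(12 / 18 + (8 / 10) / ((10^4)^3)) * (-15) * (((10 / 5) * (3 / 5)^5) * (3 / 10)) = -1822500000002187 / 3906250000000000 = -0.47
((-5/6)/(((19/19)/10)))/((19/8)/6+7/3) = -400/131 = -3.05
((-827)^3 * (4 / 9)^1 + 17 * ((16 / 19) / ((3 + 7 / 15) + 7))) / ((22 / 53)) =-178844523092954 / 295317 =-605601855.27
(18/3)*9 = 54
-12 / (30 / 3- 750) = 3 / 185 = 0.02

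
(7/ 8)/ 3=7/ 24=0.29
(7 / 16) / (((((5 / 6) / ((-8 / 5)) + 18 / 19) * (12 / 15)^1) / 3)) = 5985 / 1556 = 3.85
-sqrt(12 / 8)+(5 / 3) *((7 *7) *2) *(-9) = -1470-sqrt(6) / 2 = -1471.22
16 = 16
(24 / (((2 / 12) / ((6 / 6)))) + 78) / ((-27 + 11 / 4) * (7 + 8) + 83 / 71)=-63048 / 102973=-0.61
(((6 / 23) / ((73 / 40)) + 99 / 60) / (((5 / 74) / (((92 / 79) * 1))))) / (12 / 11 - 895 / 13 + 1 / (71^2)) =-535278983239 / 1173635105425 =-0.46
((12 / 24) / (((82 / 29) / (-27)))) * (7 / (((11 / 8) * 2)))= -5481 / 451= -12.15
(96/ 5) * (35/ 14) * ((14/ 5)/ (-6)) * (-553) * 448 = 27747328/ 5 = 5549465.60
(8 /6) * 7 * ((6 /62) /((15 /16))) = 448 /465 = 0.96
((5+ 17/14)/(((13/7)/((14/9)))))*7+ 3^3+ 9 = 72.44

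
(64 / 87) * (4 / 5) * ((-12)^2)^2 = 1769472 / 145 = 12203.26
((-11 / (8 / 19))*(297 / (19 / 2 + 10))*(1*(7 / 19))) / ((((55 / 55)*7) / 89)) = -96921 / 52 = -1863.87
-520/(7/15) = -7800/7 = -1114.29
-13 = -13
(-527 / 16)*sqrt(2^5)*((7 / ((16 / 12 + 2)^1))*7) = -77469*sqrt(2) / 40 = -2738.94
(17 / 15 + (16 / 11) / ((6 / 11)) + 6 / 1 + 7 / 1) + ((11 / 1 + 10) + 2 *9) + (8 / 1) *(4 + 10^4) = 400439 / 5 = 80087.80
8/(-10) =-4/5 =-0.80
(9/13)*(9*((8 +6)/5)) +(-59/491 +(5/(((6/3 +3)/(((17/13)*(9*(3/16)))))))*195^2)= 42857128469/510640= 83928.26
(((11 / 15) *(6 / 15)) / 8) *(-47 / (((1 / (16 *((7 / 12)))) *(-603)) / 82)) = 296758 / 135675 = 2.19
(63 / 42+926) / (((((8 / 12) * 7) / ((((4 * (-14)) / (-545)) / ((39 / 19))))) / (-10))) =-140980 / 1417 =-99.49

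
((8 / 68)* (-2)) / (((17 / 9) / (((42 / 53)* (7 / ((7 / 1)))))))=-1512 / 15317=-0.10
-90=-90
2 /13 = 0.15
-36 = -36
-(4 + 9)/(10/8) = -10.40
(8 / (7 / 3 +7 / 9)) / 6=3 / 7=0.43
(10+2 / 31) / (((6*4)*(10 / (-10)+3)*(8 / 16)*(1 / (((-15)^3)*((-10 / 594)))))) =8125 / 341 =23.83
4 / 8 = 1 / 2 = 0.50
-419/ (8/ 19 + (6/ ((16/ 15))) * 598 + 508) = -31844/ 294285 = -0.11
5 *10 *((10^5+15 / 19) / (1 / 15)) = 1425011250 / 19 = 75000592.11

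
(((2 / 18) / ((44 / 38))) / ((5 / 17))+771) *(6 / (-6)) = -763613 / 990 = -771.33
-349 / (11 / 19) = -6631 / 11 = -602.82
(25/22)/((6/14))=2.65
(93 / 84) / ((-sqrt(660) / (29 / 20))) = -899 *sqrt(165) / 184800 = -0.06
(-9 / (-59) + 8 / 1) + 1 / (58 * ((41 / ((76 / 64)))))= 18302209 / 2244832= 8.15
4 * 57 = 228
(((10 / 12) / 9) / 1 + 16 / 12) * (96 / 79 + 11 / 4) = 96481 / 17064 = 5.65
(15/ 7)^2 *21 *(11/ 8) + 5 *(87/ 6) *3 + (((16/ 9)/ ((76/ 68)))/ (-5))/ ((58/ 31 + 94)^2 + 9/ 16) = 2369065613486843/ 6767033280840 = 350.09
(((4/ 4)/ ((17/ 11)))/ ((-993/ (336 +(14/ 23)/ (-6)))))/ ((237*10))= -254947/ 2760549930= -0.00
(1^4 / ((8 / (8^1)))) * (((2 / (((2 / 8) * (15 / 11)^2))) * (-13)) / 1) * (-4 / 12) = 18.64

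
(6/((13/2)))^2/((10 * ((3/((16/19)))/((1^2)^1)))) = 384/16055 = 0.02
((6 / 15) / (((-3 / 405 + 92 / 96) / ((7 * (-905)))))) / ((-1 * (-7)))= -380.68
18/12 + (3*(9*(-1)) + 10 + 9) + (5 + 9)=15/2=7.50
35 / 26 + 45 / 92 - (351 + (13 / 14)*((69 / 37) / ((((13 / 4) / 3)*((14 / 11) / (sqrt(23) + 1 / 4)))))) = -189447859 / 542087 - 2277*sqrt(23) / 1813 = -355.50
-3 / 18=-1 / 6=-0.17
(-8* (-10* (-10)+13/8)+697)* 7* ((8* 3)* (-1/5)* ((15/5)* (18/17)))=1052352/85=12380.61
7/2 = 3.50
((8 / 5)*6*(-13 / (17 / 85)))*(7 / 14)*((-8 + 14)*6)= -11232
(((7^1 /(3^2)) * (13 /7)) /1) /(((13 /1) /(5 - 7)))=-2 /9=-0.22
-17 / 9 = -1.89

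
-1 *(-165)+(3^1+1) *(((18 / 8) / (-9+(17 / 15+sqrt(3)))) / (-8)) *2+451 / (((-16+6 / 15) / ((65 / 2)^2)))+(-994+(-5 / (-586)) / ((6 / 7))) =-974065240159 / 31055656+2025 *sqrt(3) / 52996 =-31365.08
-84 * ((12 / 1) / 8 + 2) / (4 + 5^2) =-294 / 29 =-10.14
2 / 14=1 / 7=0.14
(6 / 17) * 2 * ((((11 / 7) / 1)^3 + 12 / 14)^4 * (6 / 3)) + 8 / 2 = 168290816904668 / 235301882417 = 715.21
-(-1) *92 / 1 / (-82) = -46 / 41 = -1.12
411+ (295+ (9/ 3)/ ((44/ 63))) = 710.30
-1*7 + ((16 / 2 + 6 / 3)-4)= -1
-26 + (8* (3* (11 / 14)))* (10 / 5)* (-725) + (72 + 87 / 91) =-2483927 / 91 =-27295.90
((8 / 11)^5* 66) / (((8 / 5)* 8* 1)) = 15360 / 14641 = 1.05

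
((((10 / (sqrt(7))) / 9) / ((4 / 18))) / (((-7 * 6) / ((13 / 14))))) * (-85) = 5525 * sqrt(7) / 4116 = 3.55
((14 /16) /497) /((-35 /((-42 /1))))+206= 292523 /1420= 206.00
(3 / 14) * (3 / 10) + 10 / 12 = 377 / 420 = 0.90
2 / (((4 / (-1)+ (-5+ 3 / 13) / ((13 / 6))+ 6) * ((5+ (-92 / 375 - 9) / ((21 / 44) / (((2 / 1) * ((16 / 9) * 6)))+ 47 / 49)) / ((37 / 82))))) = 18681619125 / 18404277046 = 1.02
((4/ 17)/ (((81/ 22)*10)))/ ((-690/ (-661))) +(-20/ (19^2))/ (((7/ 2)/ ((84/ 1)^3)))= -8044935486338/ 857492325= -9381.93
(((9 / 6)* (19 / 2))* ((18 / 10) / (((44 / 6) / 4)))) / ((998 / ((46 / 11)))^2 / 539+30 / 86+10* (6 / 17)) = 29161358289 / 228327338360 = 0.13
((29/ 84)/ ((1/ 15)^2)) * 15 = 32625/ 28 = 1165.18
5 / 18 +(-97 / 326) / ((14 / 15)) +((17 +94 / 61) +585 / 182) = 54408001 / 2505636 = 21.71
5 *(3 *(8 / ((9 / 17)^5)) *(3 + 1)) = 227177120 / 19683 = 11541.79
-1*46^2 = -2116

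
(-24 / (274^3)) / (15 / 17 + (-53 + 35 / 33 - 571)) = 1683 / 897335341822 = 0.00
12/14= 6/7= 0.86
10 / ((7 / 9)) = 12.86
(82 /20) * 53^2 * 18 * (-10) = -2073042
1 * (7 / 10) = 7 / 10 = 0.70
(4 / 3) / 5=4 / 15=0.27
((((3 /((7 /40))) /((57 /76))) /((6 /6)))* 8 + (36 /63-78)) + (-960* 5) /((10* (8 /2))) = -102 /7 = -14.57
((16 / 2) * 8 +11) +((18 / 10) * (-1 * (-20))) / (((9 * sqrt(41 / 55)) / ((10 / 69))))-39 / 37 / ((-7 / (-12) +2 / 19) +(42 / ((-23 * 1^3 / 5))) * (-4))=40 * sqrt(2255) / 2829 +541284009 / 7219847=75.64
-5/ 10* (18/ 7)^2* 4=-648/ 49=-13.22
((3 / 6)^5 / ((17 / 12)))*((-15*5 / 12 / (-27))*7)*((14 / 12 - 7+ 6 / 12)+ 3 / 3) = -2275 / 14688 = -0.15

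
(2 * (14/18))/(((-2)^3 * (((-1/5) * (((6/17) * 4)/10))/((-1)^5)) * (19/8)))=-2975/1026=-2.90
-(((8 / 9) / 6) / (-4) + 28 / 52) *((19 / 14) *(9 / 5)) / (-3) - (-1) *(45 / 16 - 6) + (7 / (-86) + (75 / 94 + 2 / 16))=-256585003 / 132415920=-1.94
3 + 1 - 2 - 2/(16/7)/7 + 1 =23/8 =2.88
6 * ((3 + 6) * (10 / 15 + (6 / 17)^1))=936 / 17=55.06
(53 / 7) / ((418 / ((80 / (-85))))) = -424 / 24871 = -0.02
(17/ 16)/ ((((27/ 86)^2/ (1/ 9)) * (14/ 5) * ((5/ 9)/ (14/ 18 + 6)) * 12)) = 1917413/ 4408992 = 0.43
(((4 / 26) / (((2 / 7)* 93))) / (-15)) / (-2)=7 / 36270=0.00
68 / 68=1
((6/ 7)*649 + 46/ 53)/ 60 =51676/ 5565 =9.29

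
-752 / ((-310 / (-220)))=-16544 / 31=-533.68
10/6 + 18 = 59/3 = 19.67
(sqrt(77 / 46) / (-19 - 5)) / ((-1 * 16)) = sqrt(3542) / 17664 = 0.00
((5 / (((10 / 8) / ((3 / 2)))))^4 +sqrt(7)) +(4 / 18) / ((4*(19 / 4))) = sqrt(7) +221618 / 171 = 1298.66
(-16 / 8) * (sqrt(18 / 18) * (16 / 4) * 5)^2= -800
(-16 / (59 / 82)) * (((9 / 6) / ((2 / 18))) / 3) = -5904 / 59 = -100.07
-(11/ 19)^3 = -1331/ 6859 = -0.19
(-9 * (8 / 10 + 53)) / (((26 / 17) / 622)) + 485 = -12768302 / 65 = -196435.42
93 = 93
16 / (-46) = -8 / 23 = -0.35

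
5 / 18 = 0.28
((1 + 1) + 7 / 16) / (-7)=-39 / 112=-0.35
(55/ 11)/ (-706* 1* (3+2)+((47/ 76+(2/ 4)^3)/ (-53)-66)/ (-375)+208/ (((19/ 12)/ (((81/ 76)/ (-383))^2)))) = -799881181545000/ 564687789630251239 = -0.00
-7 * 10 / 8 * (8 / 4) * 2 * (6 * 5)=-1050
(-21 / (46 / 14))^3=-3176523 / 12167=-261.08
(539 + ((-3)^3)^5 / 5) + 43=-14345997 / 5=-2869199.40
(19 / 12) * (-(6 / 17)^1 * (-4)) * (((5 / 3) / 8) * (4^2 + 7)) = 2185 / 204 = 10.71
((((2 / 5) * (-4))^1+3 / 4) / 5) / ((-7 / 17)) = 289 / 700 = 0.41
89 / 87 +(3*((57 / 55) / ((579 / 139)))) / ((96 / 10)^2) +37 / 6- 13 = -274350239 / 47283456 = -5.80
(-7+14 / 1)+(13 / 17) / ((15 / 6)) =621 / 85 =7.31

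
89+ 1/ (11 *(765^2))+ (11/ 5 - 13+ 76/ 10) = 552335356/ 6437475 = 85.80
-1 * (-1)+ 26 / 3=29 / 3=9.67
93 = 93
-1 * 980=-980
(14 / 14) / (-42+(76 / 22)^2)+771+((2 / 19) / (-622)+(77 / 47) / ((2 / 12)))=788882498989 / 1010356274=780.80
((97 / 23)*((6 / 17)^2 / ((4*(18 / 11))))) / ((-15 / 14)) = -7469 / 99705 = -0.07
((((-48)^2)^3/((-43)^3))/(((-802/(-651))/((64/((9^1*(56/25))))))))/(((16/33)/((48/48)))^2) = -53762044723200/31882307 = -1686265.83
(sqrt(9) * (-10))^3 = -27000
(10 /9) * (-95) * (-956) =908200 /9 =100911.11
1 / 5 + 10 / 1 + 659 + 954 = 8116 / 5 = 1623.20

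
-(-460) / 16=115 / 4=28.75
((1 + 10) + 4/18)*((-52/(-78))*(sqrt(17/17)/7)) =202/189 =1.07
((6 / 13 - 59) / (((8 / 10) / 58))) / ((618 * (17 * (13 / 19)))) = -2096555 / 3551028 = -0.59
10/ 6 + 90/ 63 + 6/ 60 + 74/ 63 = 2753/ 630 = 4.37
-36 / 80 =-9 / 20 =-0.45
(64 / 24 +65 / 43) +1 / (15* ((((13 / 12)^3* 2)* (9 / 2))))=5929171 / 1417065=4.18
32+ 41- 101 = -28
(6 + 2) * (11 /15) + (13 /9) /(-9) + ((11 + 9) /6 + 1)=4066 /405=10.04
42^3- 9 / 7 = 518607 / 7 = 74086.71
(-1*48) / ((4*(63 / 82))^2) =-6724 / 1323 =-5.08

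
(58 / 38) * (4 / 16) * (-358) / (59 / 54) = -140157 / 1121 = -125.03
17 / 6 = 2.83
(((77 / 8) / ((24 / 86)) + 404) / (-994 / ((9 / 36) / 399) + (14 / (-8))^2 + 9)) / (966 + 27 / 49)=-2062655 / 7212869354106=-0.00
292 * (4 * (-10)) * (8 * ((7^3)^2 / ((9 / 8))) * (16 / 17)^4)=-5763562240737280 / 751689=-7667482483.76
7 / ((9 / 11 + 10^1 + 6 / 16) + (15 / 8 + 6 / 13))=4004 / 7739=0.52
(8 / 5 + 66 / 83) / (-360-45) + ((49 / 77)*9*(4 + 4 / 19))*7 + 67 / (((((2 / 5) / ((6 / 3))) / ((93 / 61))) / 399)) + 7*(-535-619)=419718938431219 / 2142788175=195875.14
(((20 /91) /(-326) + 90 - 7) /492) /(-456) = -0.00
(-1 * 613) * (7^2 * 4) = -120148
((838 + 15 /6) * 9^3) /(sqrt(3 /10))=408483 * sqrt(30) /2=1118676.77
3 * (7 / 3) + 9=16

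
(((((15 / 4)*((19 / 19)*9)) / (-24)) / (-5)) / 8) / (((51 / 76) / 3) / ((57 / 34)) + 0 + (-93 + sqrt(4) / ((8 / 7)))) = -9747 / 25261888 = -0.00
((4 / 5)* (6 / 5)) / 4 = 0.24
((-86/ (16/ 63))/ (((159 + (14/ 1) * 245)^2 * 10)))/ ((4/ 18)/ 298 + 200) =-3632769/ 276374071449680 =-0.00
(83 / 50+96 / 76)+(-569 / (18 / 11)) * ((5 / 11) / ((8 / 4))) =-76.10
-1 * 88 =-88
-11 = -11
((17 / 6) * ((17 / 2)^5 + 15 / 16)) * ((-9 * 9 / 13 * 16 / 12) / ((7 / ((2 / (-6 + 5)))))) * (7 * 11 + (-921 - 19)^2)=27424626732621 / 104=263698333967.51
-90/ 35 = -18/ 7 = -2.57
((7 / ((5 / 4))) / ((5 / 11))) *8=2464 / 25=98.56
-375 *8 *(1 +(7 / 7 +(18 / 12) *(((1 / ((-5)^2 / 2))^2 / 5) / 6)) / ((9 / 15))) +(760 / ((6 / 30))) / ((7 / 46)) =593944 / 35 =16969.83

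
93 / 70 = 1.33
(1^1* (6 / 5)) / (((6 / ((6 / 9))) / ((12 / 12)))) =2 / 15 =0.13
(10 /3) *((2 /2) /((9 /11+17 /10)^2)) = 121000 /230187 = 0.53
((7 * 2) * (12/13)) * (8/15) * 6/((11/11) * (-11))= -2688/715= -3.76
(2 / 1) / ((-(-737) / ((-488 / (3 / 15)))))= -4880 / 737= -6.62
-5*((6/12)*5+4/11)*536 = -84420/11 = -7674.55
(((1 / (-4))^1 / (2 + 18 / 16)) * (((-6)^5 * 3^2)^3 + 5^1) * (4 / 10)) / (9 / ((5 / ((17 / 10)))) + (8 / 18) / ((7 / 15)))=57584495430991032 / 21065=2733657509185.43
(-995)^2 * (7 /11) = 6930175 /11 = 630015.91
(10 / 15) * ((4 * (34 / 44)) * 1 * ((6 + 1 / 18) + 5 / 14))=27472 / 2079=13.21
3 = 3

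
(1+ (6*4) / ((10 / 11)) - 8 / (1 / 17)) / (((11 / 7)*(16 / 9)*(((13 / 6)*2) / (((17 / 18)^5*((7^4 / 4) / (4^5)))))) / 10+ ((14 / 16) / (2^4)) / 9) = -14927501229992064 / 378613702032997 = -39.43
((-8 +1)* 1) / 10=-7 / 10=-0.70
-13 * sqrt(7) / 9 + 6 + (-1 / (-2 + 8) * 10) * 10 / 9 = 112 / 27 - 13 * sqrt(7) / 9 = 0.33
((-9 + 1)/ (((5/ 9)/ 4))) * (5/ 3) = -96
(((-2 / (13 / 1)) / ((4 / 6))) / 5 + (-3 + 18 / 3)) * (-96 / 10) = -28.36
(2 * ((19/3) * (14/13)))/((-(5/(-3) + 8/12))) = 532/39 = 13.64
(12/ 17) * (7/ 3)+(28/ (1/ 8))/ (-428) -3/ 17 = 1723/ 1819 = 0.95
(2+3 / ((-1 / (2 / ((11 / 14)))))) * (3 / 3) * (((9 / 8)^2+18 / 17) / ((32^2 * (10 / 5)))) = -78399 / 12255232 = -0.01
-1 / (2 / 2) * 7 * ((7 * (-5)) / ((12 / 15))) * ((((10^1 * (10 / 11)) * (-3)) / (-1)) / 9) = 928.03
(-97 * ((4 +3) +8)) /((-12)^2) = -485 /48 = -10.10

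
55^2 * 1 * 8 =24200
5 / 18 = 0.28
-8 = -8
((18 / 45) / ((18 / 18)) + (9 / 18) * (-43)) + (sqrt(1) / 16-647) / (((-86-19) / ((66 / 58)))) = -228803 / 16240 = -14.09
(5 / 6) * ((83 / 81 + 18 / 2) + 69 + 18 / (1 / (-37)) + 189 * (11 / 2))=366545 / 972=377.10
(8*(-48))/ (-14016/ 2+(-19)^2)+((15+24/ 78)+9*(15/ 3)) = 5216240/ 86411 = 60.37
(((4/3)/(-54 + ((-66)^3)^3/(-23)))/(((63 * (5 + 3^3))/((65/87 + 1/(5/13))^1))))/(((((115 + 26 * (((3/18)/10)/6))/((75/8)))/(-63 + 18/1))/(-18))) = 0.00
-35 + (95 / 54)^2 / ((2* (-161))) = -32872345 / 938952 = -35.01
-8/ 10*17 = -68/ 5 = -13.60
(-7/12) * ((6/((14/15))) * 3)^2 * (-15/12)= 30375/112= 271.21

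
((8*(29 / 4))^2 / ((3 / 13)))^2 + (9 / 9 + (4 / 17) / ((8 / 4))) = 32512293179 / 153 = 212498648.23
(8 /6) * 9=12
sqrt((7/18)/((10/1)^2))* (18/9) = sqrt(14)/30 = 0.12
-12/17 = -0.71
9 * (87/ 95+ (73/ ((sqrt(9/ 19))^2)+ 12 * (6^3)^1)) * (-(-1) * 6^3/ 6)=84553488/ 95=890036.72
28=28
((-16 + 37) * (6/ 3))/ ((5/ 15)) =126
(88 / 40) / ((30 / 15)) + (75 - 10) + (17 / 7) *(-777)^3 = -11392365569 / 10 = -1139236556.90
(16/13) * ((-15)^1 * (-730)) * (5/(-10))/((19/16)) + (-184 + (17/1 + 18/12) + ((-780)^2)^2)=182854373755043/494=370150554160.01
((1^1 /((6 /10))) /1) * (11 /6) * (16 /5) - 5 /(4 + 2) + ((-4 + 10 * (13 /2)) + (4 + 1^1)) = 1349 /18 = 74.94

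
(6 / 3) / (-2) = -1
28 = 28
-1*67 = -67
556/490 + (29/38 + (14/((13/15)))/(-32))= 1.39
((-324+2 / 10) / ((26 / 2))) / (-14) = 1619 / 910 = 1.78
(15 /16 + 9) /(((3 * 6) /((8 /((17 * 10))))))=53 /2040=0.03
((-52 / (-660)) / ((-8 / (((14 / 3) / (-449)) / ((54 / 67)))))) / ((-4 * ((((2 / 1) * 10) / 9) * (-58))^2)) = -6097 / 3190040832000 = -0.00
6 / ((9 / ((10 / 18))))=10 / 27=0.37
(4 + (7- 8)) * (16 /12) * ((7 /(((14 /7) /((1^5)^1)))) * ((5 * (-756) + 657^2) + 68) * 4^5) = 6134904832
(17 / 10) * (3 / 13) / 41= 51 / 5330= 0.01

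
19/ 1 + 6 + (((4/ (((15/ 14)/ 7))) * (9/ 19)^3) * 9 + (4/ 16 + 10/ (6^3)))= 46570693/ 925965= 50.29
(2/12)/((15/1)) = 1/90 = 0.01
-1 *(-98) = 98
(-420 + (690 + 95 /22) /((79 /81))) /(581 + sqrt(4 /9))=304389 /606562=0.50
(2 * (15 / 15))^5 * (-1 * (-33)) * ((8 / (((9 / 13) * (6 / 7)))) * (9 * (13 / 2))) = 832832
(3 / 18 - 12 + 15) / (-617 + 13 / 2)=-19 / 3663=-0.01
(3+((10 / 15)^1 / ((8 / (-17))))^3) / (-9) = -271 / 15552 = -0.02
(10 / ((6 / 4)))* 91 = 1820 / 3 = 606.67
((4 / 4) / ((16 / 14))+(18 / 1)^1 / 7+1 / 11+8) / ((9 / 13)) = 30797 / 1848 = 16.67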